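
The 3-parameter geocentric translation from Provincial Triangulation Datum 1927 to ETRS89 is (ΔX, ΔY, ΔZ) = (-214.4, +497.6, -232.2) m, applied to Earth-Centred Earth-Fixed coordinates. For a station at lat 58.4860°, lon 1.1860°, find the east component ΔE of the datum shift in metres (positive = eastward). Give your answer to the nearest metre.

At φ = 58.4860°, λ = 1.1860°: sin φ = 0.852512, cos φ = 0.522707, sin λ = 0.020698, cos λ = 0.999786.
ΔE = −sin λ·ΔX + cos λ·ΔY = −(0.020698)·(-214.4) + (0.999786)·(497.6) = 501.93 m.

ΔE = 502 m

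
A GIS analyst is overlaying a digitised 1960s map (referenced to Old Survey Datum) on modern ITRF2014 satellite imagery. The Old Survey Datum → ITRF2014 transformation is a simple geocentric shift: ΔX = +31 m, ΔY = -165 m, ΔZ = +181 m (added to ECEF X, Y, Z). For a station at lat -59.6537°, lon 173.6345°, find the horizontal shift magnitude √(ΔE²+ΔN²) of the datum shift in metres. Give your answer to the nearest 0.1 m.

167.9 m

The local east axis at (φ, λ) is (−sin λ, cos λ, 0), so ΔE = −sin(173.6345°)·31 + cos(173.6345°)·(-165) = 160.55 m.
The local north axis is (−sin φ cos λ, −sin φ sin λ, cos φ), giving ΔN = -26.588 − 15.787 + 91.446 = 49.07 m.
Horizontal magnitude = √(ΔE² + ΔN²) = √(160.55² + 49.07²) = 167.88 m.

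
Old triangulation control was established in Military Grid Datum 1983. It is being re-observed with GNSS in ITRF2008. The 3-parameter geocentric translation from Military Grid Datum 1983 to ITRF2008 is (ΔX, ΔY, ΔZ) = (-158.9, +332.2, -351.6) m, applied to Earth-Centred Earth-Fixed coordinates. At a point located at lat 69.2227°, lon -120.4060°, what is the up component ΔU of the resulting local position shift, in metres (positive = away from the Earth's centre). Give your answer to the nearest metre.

The local up (radial) axis is (cos φ cos λ, cos φ sin λ, sin φ), giving ΔU = 28.529 − 101.635 − 328.734 = -401.84 m.

ΔU = -402 m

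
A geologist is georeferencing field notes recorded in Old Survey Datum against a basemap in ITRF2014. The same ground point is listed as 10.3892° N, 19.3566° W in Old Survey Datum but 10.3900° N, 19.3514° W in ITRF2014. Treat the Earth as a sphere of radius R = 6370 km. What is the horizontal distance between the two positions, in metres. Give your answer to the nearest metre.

576 m

Δφ = 10.3900° − 10.3892° = +0.0008°; Δλ = -19.3514° − -19.3566° = +0.0052°.
1° along a meridian = πR/180 = 111177 m.
ΔN = Δφ × 111177 = 88.9 m; ΔE = Δλ × 111177 × cos(10.3892°) = +0.0052 × 111177 × 0.983605 = 568.6 m.
Distance = √(ΔE² + ΔN²) = √(568.6² + 88.9²) = 575.6 m.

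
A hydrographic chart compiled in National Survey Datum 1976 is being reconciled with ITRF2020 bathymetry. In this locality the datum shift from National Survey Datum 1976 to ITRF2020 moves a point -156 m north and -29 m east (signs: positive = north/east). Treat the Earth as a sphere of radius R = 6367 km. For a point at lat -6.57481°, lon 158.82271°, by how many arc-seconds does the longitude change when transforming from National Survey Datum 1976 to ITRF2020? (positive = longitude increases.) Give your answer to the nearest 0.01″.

Δλ = -0.95″

At latitude -6.57481°, cos φ = 0.993423.
One radian of longitude at latitude φ spans R cos φ, so Δλ = ΔE / (R cos φ) = -29.0 / (6367000 × 0.993423) = -4.5849e-06 rad = -0.946″.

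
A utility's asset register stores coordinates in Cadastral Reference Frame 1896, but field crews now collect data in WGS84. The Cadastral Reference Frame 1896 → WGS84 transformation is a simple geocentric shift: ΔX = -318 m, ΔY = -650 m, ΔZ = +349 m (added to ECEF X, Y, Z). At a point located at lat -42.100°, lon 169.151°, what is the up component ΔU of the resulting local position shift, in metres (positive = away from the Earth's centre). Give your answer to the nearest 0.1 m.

The local up (radial) axis is (cos φ cos λ, cos φ sin λ, sin φ), giving ΔU = 231.731 − 90.776 − 233.979 = -93.02 m.

ΔU = -93.0 m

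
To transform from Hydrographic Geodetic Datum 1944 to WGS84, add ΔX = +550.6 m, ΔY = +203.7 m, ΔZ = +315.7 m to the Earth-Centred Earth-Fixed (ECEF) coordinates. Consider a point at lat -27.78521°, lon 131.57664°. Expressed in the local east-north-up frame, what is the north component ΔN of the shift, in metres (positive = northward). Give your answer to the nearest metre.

ΔN = 180 m

At φ = -27.78521°, λ = 131.57664°: sin φ = -0.466158, cos φ = 0.884701, sin λ = 0.748069, cos λ = -0.663621.
ΔN = −sin φ cos λ·ΔX − sin φ sin λ·ΔY + cos φ·ΔZ = −(-0.466158)(-0.663621)(550.6) − (-0.466158)(0.748069)(203.7) + (0.884701)(315.7) = 180.00 m.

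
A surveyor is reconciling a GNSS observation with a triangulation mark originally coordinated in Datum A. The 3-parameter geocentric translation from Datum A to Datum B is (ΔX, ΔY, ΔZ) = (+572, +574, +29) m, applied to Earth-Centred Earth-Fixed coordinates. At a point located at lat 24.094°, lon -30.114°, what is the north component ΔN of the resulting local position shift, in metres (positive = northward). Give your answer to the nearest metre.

The local north axis is (−sin φ cos λ, −sin φ sin λ, cos φ), giving ΔN = -201.993 + 117.567 + 26.473 = -57.95 m.

ΔN = -58 m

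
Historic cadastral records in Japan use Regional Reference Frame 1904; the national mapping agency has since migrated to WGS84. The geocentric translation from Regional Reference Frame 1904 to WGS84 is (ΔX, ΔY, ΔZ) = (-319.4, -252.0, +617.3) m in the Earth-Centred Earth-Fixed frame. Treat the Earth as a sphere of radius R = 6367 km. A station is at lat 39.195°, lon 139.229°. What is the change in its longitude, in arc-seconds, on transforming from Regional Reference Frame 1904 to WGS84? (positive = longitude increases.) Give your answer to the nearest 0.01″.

sin φ = 0.631962, cos φ = 0.775000, sin λ = 0.653037, cos λ = -0.757326.
East component: ΔE = −sin λ·ΔX + cos λ·ΔY = −(0.653037)(-319.4) + (-0.757326)(-252.0) = 399.43 m.
1° of latitude spans πR/180 = 111125 m; at latitude φ, 1° of longitude spans that × cos φ = 86121.9 m, so Δλ = 399.43 / 86121.9 × 3600 = 16.696″.

Δλ = 16.70″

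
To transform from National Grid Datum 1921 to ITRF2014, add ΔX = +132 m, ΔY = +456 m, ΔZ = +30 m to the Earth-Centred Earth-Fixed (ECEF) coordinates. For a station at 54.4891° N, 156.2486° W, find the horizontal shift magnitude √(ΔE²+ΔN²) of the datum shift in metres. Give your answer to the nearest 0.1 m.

The local east axis at (φ, λ) is (−sin λ, cos λ, 0), so ΔE = −sin(-156.2486°)·132 + cos(-156.2486°)·456 = -364.21 m.
The local north axis is (−sin φ cos λ, −sin φ sin λ, cos φ), giving ΔN = 98.348 + 149.502 + 17.426 = 265.28 m.
Horizontal magnitude = √(ΔE² + ΔN²) = √((-364.21)² + 265.28²) = 450.58 m.

450.6 m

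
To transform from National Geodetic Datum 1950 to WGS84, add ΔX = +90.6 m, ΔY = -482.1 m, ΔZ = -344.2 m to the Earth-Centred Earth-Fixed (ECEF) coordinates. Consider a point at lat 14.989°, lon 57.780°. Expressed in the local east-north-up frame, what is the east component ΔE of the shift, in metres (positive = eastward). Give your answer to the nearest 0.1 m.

The local east axis at (φ, λ) is (−sin λ, cos λ, 0), so ΔE = −sin(57.780°)·90.6 + cos(57.780°)·(-482.1) = -333.69 m.

ΔE = -333.7 m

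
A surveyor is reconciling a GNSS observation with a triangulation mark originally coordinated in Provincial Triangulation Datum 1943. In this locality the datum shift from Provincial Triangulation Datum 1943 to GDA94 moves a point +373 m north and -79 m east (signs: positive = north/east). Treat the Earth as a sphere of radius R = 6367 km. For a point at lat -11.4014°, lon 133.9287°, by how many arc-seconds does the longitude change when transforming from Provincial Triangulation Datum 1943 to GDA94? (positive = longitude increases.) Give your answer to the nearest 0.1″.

At latitude -11.4014°, cos φ = 0.980266.
One radian of longitude at latitude φ spans R cos φ, so Δλ = ΔE / (R cos φ) = -79.0 / (6367000 × 0.980266) = -1.2658e-05 rad = -2.611″.

Δλ = -2.6″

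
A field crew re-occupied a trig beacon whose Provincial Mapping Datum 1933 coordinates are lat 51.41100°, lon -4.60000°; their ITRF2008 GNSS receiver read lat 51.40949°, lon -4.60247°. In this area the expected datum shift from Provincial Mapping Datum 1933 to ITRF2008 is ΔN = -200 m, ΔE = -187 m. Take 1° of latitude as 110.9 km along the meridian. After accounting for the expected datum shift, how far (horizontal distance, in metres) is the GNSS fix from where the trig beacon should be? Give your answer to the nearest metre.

36 m

Observed coordinate differences: Δφ = -0.00151°, Δλ = -0.00247°.
Converting to metres (1° lat = 110900 m, cos φ = 0.623730): observed ΔN = -167.5 m, observed ΔE = -170.9 m.
Subtracting the expected shift leaves a residual of -167.5 − (-200) = 32.5 m north and -170.9 − (-187) = 16.1 m east.
Residual distance = √(32.5² + 16.1²) = 36.3 m.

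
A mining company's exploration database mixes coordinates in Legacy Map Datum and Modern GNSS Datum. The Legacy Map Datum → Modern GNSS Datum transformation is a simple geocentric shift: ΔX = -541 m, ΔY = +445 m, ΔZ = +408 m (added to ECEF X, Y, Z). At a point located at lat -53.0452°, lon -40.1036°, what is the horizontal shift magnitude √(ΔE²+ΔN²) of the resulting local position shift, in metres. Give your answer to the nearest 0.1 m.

At φ = -53.0452°, λ = -40.1036°: sin φ = -0.799110, cos φ = 0.601185, sin λ = -0.644172, cos λ = 0.764881.
ΔE = −sin λ·ΔX + cos λ·ΔY = −(-0.644172)·(-541) + (0.764881)·(445) = -8.12 m.
ΔN = −sin φ cos λ·ΔX − sin φ sin λ·ΔY + cos φ·ΔZ = −(-0.799110)(0.764881)(-541) − (-0.799110)(-0.644172)(445) + (0.601185)(408) = -314.46 m.
Horizontal magnitude = √(ΔE² + ΔN²) = √((-8.12)² + (-314.46)²) = 314.56 m.

314.6 m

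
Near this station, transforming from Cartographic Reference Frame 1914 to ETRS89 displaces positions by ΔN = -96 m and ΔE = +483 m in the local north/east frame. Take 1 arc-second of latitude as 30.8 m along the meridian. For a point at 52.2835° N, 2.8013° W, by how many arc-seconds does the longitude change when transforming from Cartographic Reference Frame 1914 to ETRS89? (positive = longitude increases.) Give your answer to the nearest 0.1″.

Δλ = 25.6″

At latitude 52.2835°, cos φ = 0.611755.
1″ of longitude at this latitude = 30.80 × cos φ = 18.8421 m, so Δλ = 483.0 / 18.8421 = 25.634″.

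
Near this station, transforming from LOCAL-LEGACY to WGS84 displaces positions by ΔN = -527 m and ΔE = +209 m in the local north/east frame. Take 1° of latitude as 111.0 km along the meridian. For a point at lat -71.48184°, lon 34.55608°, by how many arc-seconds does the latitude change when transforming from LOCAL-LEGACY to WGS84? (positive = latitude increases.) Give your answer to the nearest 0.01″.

1° of latitude = 111.0 km, so Δφ = -527.0 / 111000 = -0.0047477° = -17.092″.

Δφ = -17.09″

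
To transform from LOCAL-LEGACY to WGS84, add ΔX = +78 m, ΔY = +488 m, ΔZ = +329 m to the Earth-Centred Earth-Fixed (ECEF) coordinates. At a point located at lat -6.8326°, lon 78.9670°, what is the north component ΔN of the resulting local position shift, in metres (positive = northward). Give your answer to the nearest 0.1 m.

ΔN = 385.4 m

At φ = -6.8326°, λ = 78.9670°: sin φ = -0.118969, cos φ = 0.992898, sin λ = 0.981517, cos λ = 0.191374.
ΔN = −sin φ cos λ·ΔX − sin φ sin λ·ΔY + cos φ·ΔZ = −(-0.118969)(0.191374)(78) − (-0.118969)(0.981517)(488) + (0.992898)(329) = 385.42 m.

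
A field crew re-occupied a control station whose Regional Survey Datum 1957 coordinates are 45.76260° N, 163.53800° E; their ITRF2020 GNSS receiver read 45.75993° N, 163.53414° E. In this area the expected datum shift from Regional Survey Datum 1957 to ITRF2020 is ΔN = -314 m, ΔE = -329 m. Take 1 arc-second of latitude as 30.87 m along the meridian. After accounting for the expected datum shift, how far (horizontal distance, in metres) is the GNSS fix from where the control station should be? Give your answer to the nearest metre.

34 m

Observed coordinate differences: Δφ = -0.00267°, Δλ = -0.00386°.
Converting to metres (1° lat = 111132 m, cos φ = 0.697633): observed ΔN = -296.7 m, observed ΔE = -299.3 m.
Subtracting the expected shift leaves a residual of -296.7 − (-314) = 17.3 m north and -299.3 − (-329) = 29.7 m east.
Residual distance = √(17.3² + 29.7²) = 34.4 m.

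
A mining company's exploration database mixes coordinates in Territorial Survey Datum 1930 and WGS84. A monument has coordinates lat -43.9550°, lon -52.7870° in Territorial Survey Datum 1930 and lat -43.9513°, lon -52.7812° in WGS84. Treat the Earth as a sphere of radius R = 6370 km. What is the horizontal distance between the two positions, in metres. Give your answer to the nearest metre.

Δφ = -43.9513° − -43.9550° = +0.0037°; Δλ = -52.7812° − -52.7870° = +0.0058°.
1° along a meridian = πR/180 = 111177 m.
ΔN = Δφ × 111177 = 411.4 m; ΔE = Δλ × 111177 × cos(-43.9550°) = +0.0058 × 111177 × 0.719885 = 464.2 m.
Distance = √(ΔE² + ΔN²) = √(464.2² + 411.4²) = 620.2 m.

620 m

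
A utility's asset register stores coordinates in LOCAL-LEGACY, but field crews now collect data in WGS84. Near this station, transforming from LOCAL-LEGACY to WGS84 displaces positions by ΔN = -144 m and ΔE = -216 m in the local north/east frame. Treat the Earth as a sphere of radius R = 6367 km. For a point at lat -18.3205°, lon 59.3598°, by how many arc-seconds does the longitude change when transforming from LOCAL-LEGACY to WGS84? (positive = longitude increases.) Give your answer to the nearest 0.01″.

Δλ = -7.37″

At latitude -18.3205°, cos φ = 0.949313.
One radian of longitude at latitude φ spans R cos φ, so Δλ = ΔE / (R cos φ) = -216.0 / (6367000 × 0.949313) = -3.5736e-05 rad = -7.371″.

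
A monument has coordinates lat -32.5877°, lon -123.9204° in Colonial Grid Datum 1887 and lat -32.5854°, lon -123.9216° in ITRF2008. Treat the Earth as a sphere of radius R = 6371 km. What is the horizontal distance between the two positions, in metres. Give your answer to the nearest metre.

279 m

Δφ = -32.5854° − -32.5877° = +0.0023°; Δλ = -123.9216° − -123.9204° = -0.0012°.
1° along a meridian = πR/180 = 111195 m.
ΔN = Δφ × 111195 = 255.7 m; ΔE = Δλ × 111195 × cos(-32.5877°) = -0.0012 × 111195 × 0.842568 = -112.4 m.
Distance = √(ΔE² + ΔN²) = √((-112.4)² + 255.7²) = 279.4 m.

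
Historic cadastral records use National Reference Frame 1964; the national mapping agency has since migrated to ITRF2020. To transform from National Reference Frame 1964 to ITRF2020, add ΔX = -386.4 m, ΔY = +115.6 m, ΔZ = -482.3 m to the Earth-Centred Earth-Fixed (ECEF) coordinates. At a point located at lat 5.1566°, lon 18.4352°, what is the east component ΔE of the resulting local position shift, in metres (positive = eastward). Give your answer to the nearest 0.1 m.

At φ = 5.1566°, λ = 18.4352°: sin φ = 0.089878, cos φ = 0.995953, sin λ = 0.316232, cos λ = 0.948682.
ΔE = −sin λ·ΔX + cos λ·ΔY = −(0.316232)·(-386.4) + (0.948682)·(115.6) = 231.86 m.

ΔE = 231.9 m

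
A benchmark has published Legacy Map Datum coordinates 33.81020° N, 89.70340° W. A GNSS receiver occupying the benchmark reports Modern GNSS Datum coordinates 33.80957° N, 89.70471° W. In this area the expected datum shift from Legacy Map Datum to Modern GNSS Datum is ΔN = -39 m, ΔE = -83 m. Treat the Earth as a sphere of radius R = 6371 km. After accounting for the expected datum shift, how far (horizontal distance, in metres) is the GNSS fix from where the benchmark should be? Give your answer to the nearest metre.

49 m

Observed coordinate differences: Δφ = -0.00063°, Δλ = -0.00131°.
Converting to metres (1° lat = 111195 m, cos φ = 0.830885): observed ΔN = -70.1 m, observed ΔE = -121.0 m.
Subtracting the expected shift leaves a residual of -70.1 − (-39) = -31.1 m north and -121.0 − (-83) = -38.0 m east.
Residual distance = √((-31.1)² + (-38.0)²) = 49.1 m.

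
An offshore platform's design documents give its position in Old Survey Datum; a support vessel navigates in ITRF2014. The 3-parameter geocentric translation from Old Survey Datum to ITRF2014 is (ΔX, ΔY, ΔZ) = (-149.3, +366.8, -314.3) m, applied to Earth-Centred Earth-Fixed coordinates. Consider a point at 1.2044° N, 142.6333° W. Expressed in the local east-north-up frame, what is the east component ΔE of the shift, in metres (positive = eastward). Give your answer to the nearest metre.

ΔE = -382 m

The local east axis at (φ, λ) is (−sin λ, cos λ, 0), so ΔE = −sin(-142.6333°)·(-149.3) + cos(-142.6333°)·366.8 = -382.13 m.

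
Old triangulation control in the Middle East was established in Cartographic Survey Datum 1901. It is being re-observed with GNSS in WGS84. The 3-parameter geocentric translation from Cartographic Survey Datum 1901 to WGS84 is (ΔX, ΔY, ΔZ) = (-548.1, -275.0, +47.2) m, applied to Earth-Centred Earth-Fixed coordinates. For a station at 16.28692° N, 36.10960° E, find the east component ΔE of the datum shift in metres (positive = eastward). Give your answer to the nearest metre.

At φ = 16.28692°, λ = 36.10960°: sin φ = 0.280448, cos φ = 0.959869, sin λ = 0.589332, cos λ = 0.807891.
ΔE = −sin λ·ΔX + cos λ·ΔY = −(0.589332)·(-548.1) + (0.807891)·(-275.0) = 100.84 m.

ΔE = 101 m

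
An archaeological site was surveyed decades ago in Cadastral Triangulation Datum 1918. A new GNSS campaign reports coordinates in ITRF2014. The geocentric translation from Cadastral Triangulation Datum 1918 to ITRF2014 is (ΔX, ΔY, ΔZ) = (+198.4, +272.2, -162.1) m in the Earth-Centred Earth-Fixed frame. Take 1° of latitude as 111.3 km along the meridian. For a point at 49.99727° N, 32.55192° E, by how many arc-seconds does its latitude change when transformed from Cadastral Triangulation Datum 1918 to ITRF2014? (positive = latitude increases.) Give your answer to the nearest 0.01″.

sin φ = 0.766014, cos φ = 0.642824, sin λ = 0.538064, cos λ = 0.842904.
North component: ΔN = −sin φ cos λ·ΔX − sin φ sin λ·ΔY + cos φ·ΔZ = −(0.766014)(0.842904)(198.4) − (0.766014)(0.538064)(272.2) + (0.642824)(-162.1) = -344.50 m.
1° of latitude spans 111300 m, so Δφ = -344.50 / 111300 × 3600 = -11.143″.

Δφ = -11.14″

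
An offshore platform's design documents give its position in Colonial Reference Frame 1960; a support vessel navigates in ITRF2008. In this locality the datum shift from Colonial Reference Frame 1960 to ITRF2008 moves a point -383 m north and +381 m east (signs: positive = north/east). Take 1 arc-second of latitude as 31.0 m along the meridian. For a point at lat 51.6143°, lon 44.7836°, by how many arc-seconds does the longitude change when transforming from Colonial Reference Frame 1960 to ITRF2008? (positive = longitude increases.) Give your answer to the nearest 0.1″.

Δλ = 19.8″

At latitude 51.6143°, cos φ = 0.620952.
1″ of longitude at this latitude = 31.00 × cos φ = 19.2495 m, so Δλ = 381.0 / 19.2495 = 19.793″.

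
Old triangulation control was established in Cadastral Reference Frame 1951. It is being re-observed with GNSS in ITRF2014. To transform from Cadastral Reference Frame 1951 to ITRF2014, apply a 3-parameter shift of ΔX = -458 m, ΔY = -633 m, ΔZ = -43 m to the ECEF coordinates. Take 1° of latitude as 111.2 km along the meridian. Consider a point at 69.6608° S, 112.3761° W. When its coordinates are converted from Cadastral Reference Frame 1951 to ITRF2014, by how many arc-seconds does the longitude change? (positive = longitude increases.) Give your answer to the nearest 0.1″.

sin φ = -0.937651, cos φ = 0.347577, sin λ = -0.924705, cos λ = -0.380685.
East component: ΔE = −sin λ·ΔX + cos λ·ΔY = −(-0.924705)(-458) + (-0.380685)(-633) = -182.54 m.
1° of latitude spans 111200 m; at latitude φ, 1° of longitude spans that × cos φ = 38650.6 m, so Δλ = -182.54 / 38650.6 × 3600 = -17.002″.

Δλ = -17.0″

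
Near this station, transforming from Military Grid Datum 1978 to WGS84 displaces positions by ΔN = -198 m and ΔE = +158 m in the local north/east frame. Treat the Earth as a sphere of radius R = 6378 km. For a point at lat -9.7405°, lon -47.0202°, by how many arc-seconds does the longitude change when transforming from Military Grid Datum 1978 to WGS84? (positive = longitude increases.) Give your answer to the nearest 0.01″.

Δλ = 5.18″

At latitude -9.7405°, cos φ = 0.985584.
One radian of longitude at latitude φ spans R cos φ, so Δλ = ΔE / (R cos φ) = 158.0 / (6378000 × 0.985584) = 2.5135e-05 rad = 5.184″.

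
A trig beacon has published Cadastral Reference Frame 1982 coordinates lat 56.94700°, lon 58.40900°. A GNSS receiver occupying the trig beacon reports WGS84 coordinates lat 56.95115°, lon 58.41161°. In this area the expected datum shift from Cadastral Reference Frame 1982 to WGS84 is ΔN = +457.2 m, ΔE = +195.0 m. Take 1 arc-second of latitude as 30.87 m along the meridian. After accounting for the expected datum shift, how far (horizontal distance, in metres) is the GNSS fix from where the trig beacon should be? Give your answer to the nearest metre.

37 m

Observed coordinate differences: Δφ = +0.00415°, Δλ = +0.00261°.
Converting to metres (1° lat = 111132 m, cos φ = 0.545415): observed ΔN = 461.2 m, observed ΔE = 158.2 m.
Subtracting the expected shift leaves a residual of 461.2 − (457.2) = 4.0 m north and 158.2 − (195.0) = -36.8 m east.
Residual distance = √(4.0² + (-36.8)²) = 37.0 m.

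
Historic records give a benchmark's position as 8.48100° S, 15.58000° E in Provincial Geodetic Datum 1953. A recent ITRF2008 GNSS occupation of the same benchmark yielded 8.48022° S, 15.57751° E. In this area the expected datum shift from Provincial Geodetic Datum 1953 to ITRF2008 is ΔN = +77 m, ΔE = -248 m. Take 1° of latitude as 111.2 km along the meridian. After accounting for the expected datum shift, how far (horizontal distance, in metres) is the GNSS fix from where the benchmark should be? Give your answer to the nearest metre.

28 m

Observed coordinate differences: Δφ = +0.00078°, Δλ = -0.00249°.
Converting to metres (1° lat = 111200 m, cos φ = 0.989065): observed ΔN = 86.7 m, observed ΔE = -273.9 m.
Subtracting the expected shift leaves a residual of 86.7 − (77) = 9.7 m north and -273.9 − (-248) = -25.9 m east.
Residual distance = √(9.7² + (-25.9)²) = 27.6 m.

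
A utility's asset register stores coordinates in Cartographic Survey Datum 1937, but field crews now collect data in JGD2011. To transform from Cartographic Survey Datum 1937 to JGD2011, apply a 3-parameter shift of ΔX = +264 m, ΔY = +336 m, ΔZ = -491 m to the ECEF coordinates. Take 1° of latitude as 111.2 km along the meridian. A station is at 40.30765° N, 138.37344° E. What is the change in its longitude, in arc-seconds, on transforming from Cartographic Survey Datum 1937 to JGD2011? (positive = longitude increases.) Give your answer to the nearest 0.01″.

sin φ = 0.646892, cos φ = 0.762582, sin λ = 0.664273, cos λ = -0.747490.
East component: ΔE = −sin λ·ΔX + cos λ·ΔY = −(0.664273)(264) + (-0.747490)(336) = -426.52 m.
1° of latitude spans 111200 m; at latitude φ, 1° of longitude spans that × cos φ = 84799.1 m, so Δλ = -426.52 / 84799.1 × 3600 = -18.107″.

Δλ = -18.11″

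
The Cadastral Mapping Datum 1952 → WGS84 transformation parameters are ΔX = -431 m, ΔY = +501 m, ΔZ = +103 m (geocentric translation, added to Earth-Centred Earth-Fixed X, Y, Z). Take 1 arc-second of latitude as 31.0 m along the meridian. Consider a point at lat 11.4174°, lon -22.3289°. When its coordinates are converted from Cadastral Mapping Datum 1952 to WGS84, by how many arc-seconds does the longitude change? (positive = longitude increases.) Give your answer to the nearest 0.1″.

sin φ = 0.197955, cos φ = 0.980211, sin λ = -0.379923, cos λ = 0.925018.
East component: ΔE = −sin λ·ΔX + cos λ·ΔY = −(-0.379923)(-431) + (0.925018)(501) = 299.69 m.
1° of latitude spans 3600 × 31.00 = 111600 m; at latitude φ, 1° of longitude spans that × cos φ = 109391.6 m, so Δλ = 299.69 / 109391.6 × 3600 = 9.863″.

Δλ = 9.9″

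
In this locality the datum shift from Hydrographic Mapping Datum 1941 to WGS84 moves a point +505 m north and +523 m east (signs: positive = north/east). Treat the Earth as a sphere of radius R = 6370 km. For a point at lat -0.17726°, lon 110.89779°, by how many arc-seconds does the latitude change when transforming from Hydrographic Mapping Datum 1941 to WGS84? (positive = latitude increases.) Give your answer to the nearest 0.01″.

Δφ = 16.35″

On a sphere of radius R, 1 rad of latitude = R, so Δφ = ΔN / R = 505.0 / 6370000 = 7.9278e-05 rad = 16.352″.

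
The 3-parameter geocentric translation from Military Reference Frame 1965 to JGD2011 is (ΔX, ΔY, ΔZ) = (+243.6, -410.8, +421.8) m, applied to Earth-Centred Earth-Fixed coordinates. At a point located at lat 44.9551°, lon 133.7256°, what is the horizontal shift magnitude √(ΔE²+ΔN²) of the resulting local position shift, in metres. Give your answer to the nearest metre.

The local east axis at (φ, λ) is (−sin λ, cos λ, 0), so ΔE = −sin(133.7256°)·243.6 + cos(133.7256°)·(-410.8) = 107.91 m.
The local north axis is (−sin φ cos λ, −sin φ sin λ, cos φ), giving ΔN = 118.968 + 209.753 + 298.491 = 627.21 m.
Horizontal magnitude = √(ΔE² + ΔN²) = √(107.91² + 627.21²) = 636.43 m.

636 m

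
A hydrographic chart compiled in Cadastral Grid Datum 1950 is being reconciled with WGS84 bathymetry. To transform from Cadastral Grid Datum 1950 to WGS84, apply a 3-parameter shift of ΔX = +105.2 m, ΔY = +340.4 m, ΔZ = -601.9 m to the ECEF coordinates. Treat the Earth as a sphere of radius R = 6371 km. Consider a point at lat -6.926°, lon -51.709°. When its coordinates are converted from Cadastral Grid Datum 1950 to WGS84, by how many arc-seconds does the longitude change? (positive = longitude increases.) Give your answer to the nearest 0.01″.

sin φ = -0.120587, cos φ = 0.992703, sin λ = -0.784874, cos λ = 0.619656.
East component: ΔE = −sin λ·ΔX + cos λ·ΔY = −(-0.784874)(105.2) + (0.619656)(340.4) = 293.50 m.
1° of latitude spans πR/180 = 111195 m; at latitude φ, 1° of longitude spans that × cos φ = 110383.5 m, so Δλ = 293.50 / 110383.5 × 3600 = 9.572″.

Δλ = 9.57″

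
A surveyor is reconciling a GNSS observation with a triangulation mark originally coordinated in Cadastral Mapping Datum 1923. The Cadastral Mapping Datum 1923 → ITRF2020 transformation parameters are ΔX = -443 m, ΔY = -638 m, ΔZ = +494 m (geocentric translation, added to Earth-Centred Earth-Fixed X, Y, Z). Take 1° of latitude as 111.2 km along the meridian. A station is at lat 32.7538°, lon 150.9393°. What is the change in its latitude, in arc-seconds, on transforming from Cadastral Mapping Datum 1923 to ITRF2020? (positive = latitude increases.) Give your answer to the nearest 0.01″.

Δφ = 12.10″

sin φ = 0.541030, cos φ = 0.841003, sin λ = 0.485736, cos λ = -0.874106.
North component: ΔN = −sin φ cos λ·ΔX − sin φ sin λ·ΔY + cos φ·ΔZ = −(0.541030)(-0.874106)(-443) − (0.541030)(0.485736)(-638) + (0.841003)(494) = 373.62 m.
1° of latitude spans 111200 m, so Δφ = 373.62 / 111200 × 3600 = 12.096″.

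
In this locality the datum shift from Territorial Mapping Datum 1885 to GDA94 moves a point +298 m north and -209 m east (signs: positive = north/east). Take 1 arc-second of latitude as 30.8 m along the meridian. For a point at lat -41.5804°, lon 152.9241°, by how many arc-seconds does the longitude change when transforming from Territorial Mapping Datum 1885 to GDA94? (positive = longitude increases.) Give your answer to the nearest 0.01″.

At latitude -41.5804°, cos φ = 0.748025.
1″ of longitude at this latitude = 30.80 × cos φ = 23.0392 m, so Δλ = -209.0 / 23.0392 = -9.072″.

Δλ = -9.07″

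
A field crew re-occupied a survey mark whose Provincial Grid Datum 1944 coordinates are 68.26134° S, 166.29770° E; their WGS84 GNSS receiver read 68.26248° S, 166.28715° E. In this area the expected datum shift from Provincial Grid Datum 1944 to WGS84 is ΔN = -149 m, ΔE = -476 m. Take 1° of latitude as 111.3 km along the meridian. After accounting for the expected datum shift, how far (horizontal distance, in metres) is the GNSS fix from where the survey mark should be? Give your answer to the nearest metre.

Observed coordinate differences: Δφ = -0.00114°, Δλ = -0.01055°.
Converting to metres (1° lat = 111300 m, cos φ = 0.370374): observed ΔN = -126.9 m, observed ΔE = -434.9 m.
Subtracting the expected shift leaves a residual of -126.9 − (-149) = 22.1 m north and -434.9 − (-476) = 41.1 m east.
Residual distance = √(22.1² + 41.1²) = 46.7 m.

47 m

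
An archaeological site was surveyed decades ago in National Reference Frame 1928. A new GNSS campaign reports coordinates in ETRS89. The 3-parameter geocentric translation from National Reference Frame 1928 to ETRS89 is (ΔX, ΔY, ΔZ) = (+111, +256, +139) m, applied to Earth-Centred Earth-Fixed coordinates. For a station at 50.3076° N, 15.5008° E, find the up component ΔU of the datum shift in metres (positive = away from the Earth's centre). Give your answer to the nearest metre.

ΔU = 219 m

The local up (radial) axis is (cos φ cos λ, cos φ sin λ, sin φ), giving ΔU = 68.313 + 43.695 + 106.958 = 218.97 m.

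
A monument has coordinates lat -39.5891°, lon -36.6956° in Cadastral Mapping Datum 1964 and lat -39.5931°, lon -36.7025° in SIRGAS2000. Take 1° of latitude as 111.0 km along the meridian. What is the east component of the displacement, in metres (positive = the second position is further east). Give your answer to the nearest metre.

Δφ = -39.5931° − -39.5891° = -0.0040°; Δλ = -36.7025° − -36.6956° = -0.0069°.
ΔN = Δφ × 111000 = -444.0 m; ΔE = Δλ × 111000 × cos(-39.5891°) = -0.0069 × 111000 × 0.770634 = -590.2 m.

ΔE = -590 m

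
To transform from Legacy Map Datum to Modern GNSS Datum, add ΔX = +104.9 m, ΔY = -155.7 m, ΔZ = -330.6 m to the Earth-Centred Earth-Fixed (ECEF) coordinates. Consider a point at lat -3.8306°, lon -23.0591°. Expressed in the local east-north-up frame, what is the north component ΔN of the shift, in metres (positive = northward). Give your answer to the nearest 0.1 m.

ΔN = -319.3 m

At φ = -3.8306°, λ = -23.0591°: sin φ = -0.066807, cos φ = 0.997766, sin λ = -0.391680, cos λ = 0.920101.
ΔN = −sin φ cos λ·ΔX − sin φ sin λ·ΔY + cos φ·ΔZ = −(-0.066807)(0.920101)(104.9) − (-0.066807)(-0.391680)(-155.7) + (0.997766)(-330.6) = -319.34 m.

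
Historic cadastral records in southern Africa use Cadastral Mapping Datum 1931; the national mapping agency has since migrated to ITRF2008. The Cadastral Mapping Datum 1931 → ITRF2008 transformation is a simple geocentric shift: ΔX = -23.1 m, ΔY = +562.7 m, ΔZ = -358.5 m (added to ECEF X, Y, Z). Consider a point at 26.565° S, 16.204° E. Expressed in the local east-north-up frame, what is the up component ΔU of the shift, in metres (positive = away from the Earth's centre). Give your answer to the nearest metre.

ΔU = 281 m

The local up (radial) axis is (cos φ cos λ, cos φ sin λ, sin φ), giving ΔU = -19.840 + 140.448 + 160.326 = 280.93 m.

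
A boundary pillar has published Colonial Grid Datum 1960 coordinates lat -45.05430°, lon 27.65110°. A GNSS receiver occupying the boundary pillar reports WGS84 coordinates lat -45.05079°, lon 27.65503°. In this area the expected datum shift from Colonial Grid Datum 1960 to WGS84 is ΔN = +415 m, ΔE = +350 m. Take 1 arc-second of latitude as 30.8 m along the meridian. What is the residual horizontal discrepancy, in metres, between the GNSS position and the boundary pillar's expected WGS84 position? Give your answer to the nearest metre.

Observed coordinate differences: Δφ = +0.00351°, Δλ = +0.00393°.
Converting to metres (1° lat = 110880 m, cos φ = 0.706436): observed ΔN = 389.2 m, observed ΔE = 307.8 m.
Subtracting the expected shift leaves a residual of 389.2 − (415) = -25.8 m north and 307.8 − (350) = -42.2 m east.
Residual distance = √((-25.8)² + (-42.2)²) = 49.4 m.

49 m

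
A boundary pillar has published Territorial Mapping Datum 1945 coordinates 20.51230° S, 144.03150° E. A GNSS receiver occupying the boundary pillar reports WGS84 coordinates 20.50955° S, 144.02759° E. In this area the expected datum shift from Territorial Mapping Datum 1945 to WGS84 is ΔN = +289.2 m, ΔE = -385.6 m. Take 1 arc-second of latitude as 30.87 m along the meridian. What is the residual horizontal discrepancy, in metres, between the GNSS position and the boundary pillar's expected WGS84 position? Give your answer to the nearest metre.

Observed coordinate differences: Δφ = +0.00275°, Δλ = -0.00391°.
Converting to metres (1° lat = 111132 m, cos φ = 0.936597): observed ΔN = 305.6 m, observed ΔE = -407.0 m.
Subtracting the expected shift leaves a residual of 305.6 − (289.2) = 16.4 m north and -407.0 − (-385.6) = -21.4 m east.
Residual distance = √(16.4² + (-21.4)²) = 27.0 m.

27 m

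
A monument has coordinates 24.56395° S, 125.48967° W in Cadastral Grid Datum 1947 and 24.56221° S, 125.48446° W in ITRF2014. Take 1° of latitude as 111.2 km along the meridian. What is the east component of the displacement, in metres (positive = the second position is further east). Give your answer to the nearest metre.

ΔE = 527 m

Δφ = -24.56221° − -24.56395° = +0.00174°; Δλ = -125.48446° − -125.48967° = +0.00521°.
ΔN = Δφ × 111200 = 193.5 m; ΔE = Δλ × 111200 × cos(-24.56395°) = +0.00521 × 111200 × 0.909498 = 526.9 m.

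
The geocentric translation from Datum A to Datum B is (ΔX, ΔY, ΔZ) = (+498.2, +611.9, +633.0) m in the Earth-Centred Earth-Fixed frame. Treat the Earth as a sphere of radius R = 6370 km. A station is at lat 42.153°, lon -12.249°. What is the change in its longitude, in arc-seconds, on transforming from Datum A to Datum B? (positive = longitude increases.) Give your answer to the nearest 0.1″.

sin φ = 0.671113, cos φ = 0.741355, sin λ = -0.212161, cos λ = 0.977235.
East component: ΔE = −sin λ·ΔX + cos λ·ΔY = −(-0.212161)(498.2) + (0.977235)(611.9) = 703.67 m.
1° of latitude spans πR/180 = 111177 m; at latitude φ, 1° of longitude spans that × cos φ = 82422.0 m, so Δλ = 703.67 / 82422.0 × 3600 = 30.735″.

Δλ = 30.7″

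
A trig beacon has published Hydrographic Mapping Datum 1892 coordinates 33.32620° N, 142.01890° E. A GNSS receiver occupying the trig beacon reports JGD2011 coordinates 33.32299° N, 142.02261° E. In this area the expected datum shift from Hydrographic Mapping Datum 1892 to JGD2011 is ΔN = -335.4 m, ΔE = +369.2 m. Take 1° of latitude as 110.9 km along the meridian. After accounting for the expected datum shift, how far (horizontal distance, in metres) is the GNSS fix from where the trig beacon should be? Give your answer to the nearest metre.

Observed coordinate differences: Δφ = -0.00321°, Δλ = +0.00371°.
Converting to metres (1° lat = 110900 m, cos φ = 0.835556): observed ΔN = -356.0 m, observed ΔE = 343.8 m.
Subtracting the expected shift leaves a residual of -356.0 − (-335.4) = -20.6 m north and 343.8 − (369.2) = -25.4 m east.
Residual distance = √((-20.6)² + (-25.4)²) = 32.7 m.

33 m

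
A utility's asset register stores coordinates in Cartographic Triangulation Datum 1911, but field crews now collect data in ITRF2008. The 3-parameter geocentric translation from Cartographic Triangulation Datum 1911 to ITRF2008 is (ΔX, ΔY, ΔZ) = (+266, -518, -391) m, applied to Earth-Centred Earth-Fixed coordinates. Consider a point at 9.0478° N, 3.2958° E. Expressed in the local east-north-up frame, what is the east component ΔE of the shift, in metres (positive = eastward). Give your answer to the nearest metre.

At φ = 9.0478°, λ = 3.2958°: sin φ = 0.157258, cos φ = 0.987557, sin λ = 0.057491, cos λ = 0.998346.
ΔE = −sin λ·ΔX + cos λ·ΔY = −(0.057491)·(266) + (0.998346)·(-518) = -532.44 m.

ΔE = -532 m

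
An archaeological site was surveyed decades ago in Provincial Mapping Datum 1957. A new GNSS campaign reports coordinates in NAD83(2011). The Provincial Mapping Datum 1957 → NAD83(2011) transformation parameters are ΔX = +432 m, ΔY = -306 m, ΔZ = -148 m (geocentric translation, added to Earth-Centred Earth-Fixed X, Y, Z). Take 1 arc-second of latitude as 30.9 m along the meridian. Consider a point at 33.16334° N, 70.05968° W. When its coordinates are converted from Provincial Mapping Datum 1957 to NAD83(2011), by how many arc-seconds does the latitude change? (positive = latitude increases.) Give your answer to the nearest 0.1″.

Δφ = -11.7″

sin φ = 0.547028, cos φ = 0.837114, sin λ = -0.940048, cos λ = 0.341041.
North component: ΔN = −sin φ cos λ·ΔX − sin φ sin λ·ΔY + cos φ·ΔZ = −(0.547028)(0.341041)(432) − (0.547028)(-0.940048)(-306) + (0.837114)(-148) = -361.84 m.
1° of latitude spans 3600 × 30.90 = 111240 m, so Δφ = -361.84 / 111240 × 3600 = -11.710″.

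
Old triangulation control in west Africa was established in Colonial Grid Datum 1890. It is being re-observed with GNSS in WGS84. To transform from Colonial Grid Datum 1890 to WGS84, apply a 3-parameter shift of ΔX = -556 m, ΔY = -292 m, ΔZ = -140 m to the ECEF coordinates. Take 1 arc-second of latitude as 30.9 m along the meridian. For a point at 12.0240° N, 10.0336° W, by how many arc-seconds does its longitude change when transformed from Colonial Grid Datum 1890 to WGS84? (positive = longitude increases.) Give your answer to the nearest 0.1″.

sin φ = 0.208321, cos φ = 0.978060, sin λ = -0.174226, cos λ = 0.984706.
East component: ΔE = −sin λ·ΔX + cos λ·ΔY = −(-0.174226)(-556) + (0.984706)(-292) = -384.40 m.
1° of latitude spans 3600 × 30.90 = 111240 m; at latitude φ, 1° of longitude spans that × cos φ = 108799.4 m, so Δλ = -384.40 / 108799.4 × 3600 = -12.719″.

Δλ = -12.7″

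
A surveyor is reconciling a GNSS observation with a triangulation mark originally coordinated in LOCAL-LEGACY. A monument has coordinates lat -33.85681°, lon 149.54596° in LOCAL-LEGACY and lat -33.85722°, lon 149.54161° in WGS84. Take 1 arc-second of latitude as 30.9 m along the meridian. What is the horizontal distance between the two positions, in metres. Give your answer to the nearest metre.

Δφ = -33.85722° − -33.85681° = -0.00041°; Δλ = 149.54161° − 149.54596° = -0.00435°.
1° of latitude = 3600 × 30.90 = 111240 m.
ΔN = Δφ × 111240 = -45.6 m; ΔE = Δλ × 111240 × cos(-33.85681°) = -0.00435 × 111240 × 0.830432 = -401.8 m.
Distance = √(ΔE² + ΔN²) = √((-401.8)² + (-45.6)²) = 404.4 m.

404 m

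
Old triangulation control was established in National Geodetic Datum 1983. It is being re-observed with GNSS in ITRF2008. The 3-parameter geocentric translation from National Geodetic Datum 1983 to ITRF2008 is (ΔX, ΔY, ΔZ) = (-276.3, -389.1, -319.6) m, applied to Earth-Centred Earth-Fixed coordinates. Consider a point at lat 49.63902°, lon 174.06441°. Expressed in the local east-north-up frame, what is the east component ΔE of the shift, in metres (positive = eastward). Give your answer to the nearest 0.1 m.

At φ = 49.63902°, λ = 174.06441°: sin φ = 0.761980, cos φ = 0.647601, sin λ = 0.103410, cos λ = -0.994639.
ΔE = −sin λ·ΔX + cos λ·ΔY = −(0.103410)·(-276.3) + (-0.994639)·(-389.1) = 415.59 m.

ΔE = 415.6 m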